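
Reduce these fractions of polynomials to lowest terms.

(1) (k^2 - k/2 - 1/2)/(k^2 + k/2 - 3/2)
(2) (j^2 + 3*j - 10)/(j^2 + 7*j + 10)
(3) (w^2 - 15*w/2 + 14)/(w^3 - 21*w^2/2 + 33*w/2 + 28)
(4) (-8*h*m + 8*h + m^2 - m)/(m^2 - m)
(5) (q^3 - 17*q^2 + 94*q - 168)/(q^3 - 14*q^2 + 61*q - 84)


(1) = (2*k + 1)/(2*k + 3)
(2) = (j - 2)/(j + 2)
(3) = (w - 4)/(w^2 - 7*w - 8)
(4) = (-8*h + m)/m
(5) = (q - 6)/(q - 3)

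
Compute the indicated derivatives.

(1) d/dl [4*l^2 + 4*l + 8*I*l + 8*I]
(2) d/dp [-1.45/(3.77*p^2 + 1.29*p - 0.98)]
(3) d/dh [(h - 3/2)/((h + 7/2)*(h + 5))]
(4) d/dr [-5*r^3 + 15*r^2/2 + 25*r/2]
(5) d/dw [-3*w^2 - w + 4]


(1) = 8*l + 4 + 8*I
(2) = (10.933*p + 1.8705)/(3.77*p^2 + 1.29*p - 0.98)^2
(3) = (-4*h^2 + 12*h + 121)/(4*h^4 + 68*h^3 + 429*h^2 + 1190*h + 1225)
(4) = -15*r^2 + 15*r + 25/2
(5) = -6*w - 1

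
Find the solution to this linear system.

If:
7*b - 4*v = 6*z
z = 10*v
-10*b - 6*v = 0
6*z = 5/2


Then:
No Solution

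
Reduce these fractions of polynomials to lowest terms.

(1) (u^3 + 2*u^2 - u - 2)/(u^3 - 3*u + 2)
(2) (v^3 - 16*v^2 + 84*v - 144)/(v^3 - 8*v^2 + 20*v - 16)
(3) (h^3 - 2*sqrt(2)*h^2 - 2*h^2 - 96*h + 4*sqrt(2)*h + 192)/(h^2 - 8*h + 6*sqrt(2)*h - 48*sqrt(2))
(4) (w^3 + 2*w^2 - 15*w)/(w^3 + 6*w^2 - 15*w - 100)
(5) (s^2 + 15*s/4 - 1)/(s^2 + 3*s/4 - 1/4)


(1) = (u + 1)/(u - 1)
(2) = (v^2 - 12*v + 36)/(v^2 - 4*v + 4)
(3) = (h^2 + h*(-8*sqrt(2) - 2) + 16*sqrt(2))/(h - 8)
(4) = (w^2 - 3*w)/(w^2 + w - 20)
(5) = (s + 4)/(s + 1)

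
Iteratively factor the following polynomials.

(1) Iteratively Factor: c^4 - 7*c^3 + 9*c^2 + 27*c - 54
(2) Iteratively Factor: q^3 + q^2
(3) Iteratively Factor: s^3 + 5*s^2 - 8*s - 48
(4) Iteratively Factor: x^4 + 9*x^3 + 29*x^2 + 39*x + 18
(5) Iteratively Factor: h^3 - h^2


(1) = (c - 3)*(c^3 - 4*c^2 - 3*c + 18) = (c - 3)^2*(c^2 - c - 6) = (c - 3)^3*(c + 2)
(2) = (q)*(q^2 + q) = q*(q + 1)*(q)
(3) = (s + 4)*(s^2 + s - 12) = (s - 3)*(s + 4)*(s + 4)
(4) = (x + 2)*(x^3 + 7*x^2 + 15*x + 9) = (x + 1)*(x + 2)*(x^2 + 6*x + 9) = (x + 1)*(x + 2)*(x + 3)*(x + 3)
(5) = (h)*(h^2 - h) = h*(h - 1)*(h)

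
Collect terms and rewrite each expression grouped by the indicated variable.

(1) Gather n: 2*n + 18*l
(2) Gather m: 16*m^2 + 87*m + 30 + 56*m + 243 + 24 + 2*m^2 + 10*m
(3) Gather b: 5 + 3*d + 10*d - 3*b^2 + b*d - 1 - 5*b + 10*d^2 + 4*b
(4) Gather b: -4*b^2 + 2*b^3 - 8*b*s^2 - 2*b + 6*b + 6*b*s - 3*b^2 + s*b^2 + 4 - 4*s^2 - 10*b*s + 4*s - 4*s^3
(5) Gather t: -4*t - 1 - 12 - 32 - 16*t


(1) = 18*l + 2*n
(2) = 18*m^2 + 153*m + 297
(3) = -3*b^2 + b*(d - 1) + 10*d^2 + 13*d + 4
(4) = 2*b^3 + b^2*(s - 7) + b*(-8*s^2 - 4*s + 4) - 4*s^3 - 4*s^2 + 4*s + 4
(5) = -20*t - 45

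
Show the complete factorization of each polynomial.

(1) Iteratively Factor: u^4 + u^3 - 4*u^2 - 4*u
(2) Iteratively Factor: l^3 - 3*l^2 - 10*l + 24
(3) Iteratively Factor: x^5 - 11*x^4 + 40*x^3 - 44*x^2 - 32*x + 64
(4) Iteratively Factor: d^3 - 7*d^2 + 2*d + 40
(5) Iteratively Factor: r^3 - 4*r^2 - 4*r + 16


(1) = (u + 1)*(u^3 - 4*u) = u*(u + 1)*(u^2 - 4) = u*(u - 2)*(u + 1)*(u + 2)
(2) = (l - 4)*(l^2 + l - 6) = (l - 4)*(l + 3)*(l - 2)
(3) = (x - 4)*(x^4 - 7*x^3 + 12*x^2 + 4*x - 16) = (x - 4)^2*(x^3 - 3*x^2 + 4) = (x - 4)^2*(x - 2)*(x^2 - x - 2) = (x - 4)^2*(x - 2)^2*(x + 1)
(4) = (d - 4)*(d^2 - 3*d - 10) = (d - 4)*(d + 2)*(d - 5)
(5) = (r + 2)*(r^2 - 6*r + 8) = (r - 2)*(r + 2)*(r - 4)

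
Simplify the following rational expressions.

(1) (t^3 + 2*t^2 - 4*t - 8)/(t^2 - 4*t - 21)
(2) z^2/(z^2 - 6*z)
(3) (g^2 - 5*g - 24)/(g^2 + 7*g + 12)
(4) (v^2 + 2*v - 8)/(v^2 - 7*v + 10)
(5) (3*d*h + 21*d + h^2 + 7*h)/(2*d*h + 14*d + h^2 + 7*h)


(1) = (t^3 + 2*t^2 - 4*t - 8)/(t^2 - 4*t - 21)
(2) = z/(z - 6)
(3) = (g - 8)/(g + 4)
(4) = (v + 4)/(v - 5)
(5) = (3*d + h)/(2*d + h)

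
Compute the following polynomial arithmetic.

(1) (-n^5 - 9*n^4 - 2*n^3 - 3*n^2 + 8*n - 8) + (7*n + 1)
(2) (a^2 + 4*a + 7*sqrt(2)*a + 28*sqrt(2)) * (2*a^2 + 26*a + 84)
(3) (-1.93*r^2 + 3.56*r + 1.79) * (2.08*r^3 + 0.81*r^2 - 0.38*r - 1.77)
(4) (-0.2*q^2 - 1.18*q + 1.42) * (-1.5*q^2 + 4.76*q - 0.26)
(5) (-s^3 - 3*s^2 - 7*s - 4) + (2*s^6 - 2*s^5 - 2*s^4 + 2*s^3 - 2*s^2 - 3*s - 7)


(1) = -n^5 - 9*n^4 - 2*n^3 - 3*n^2 + 15*n - 7
(2) = 2*a^4 + 14*sqrt(2)*a^3 + 34*a^3 + 188*a^2 + 238*sqrt(2)*a^2 + 336*a + 1316*sqrt(2)*a + 2352*sqrt(2)
(3) = -4.0144*r^5 + 5.8415*r^4 + 7.3402*r^3 + 3.5132*r^2 - 6.9814*r - 3.1683
(4) = 0.3*q^4 + 0.818*q^3 - 7.6948*q^2 + 7.066*q - 0.3692
(5) = 2*s^6 - 2*s^5 - 2*s^4 + s^3 - 5*s^2 - 10*s - 11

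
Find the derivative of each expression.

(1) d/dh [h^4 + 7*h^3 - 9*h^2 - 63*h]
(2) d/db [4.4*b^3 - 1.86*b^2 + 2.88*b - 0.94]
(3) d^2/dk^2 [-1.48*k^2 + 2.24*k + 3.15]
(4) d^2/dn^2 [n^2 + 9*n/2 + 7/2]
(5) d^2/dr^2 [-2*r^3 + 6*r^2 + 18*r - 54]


(1) = 4*h^3 + 21*h^2 - 18*h - 63
(2) = 13.2*b^2 - 3.72*b + 2.88
(3) = -2.96000000000000
(4) = 2
(5) = 12 - 12*r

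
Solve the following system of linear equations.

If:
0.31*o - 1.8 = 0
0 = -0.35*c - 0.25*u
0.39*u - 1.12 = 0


Then:
c = -2.05
o = 5.81
u = 2.87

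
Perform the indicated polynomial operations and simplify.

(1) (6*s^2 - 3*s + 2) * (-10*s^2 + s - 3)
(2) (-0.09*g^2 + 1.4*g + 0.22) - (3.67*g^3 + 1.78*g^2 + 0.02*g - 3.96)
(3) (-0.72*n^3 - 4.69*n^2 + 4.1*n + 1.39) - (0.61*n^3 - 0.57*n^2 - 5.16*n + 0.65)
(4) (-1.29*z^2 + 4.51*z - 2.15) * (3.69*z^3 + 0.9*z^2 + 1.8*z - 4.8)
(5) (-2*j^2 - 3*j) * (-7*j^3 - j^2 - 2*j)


(1) = -60*s^4 + 36*s^3 - 41*s^2 + 11*s - 6
(2) = -3.67*g^3 - 1.87*g^2 + 1.38*g + 4.18
(3) = -1.33*n^3 - 4.12*n^2 + 9.26*n + 0.74
(4) = -4.7601*z^5 + 15.4809*z^4 - 6.1965*z^3 + 12.375*z^2 - 25.518*z + 10.32
(5) = 14*j^5 + 23*j^4 + 7*j^3 + 6*j^2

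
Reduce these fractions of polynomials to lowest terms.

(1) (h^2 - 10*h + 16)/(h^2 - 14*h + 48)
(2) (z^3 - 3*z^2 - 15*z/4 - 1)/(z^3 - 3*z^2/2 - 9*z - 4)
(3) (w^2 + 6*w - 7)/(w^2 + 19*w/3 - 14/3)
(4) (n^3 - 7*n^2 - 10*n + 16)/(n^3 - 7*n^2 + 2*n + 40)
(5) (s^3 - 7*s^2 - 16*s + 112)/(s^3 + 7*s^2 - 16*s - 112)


(1) = (h - 2)/(h - 6)
(2) = (2*z + 1)/(2*z + 4)
(3) = (3*w - 3)/(3*w - 2)
(4) = (n^2 - 9*n + 8)/(n^2 - 9*n + 20)
(5) = (s - 7)/(s + 7)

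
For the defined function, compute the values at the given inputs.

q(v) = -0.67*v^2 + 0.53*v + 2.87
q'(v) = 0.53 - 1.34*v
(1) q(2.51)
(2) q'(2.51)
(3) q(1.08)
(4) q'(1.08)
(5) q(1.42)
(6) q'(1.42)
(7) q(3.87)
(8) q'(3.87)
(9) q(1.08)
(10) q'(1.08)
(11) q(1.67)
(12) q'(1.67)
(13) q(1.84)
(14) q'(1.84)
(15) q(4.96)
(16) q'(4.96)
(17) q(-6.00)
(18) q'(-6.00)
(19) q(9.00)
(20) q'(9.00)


(1) = -0.02
(2) = -2.83
(3) = 2.66
(4) = -0.92
(5) = 2.27
(6) = -1.37
(7) = -5.11
(8) = -4.66
(9) = 2.66
(10) = -0.92
(11) = 1.89
(12) = -1.71
(13) = 1.58
(14) = -1.94
(15) = -10.98
(16) = -6.12
(17) = -24.43
(18) = 8.57
(19) = -46.63
(20) = -11.53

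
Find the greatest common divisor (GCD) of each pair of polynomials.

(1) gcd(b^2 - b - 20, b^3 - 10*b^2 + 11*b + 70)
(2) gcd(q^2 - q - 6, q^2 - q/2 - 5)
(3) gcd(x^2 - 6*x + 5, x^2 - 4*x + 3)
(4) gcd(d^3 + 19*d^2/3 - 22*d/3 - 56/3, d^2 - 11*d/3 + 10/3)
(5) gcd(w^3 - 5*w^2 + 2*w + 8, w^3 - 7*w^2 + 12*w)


(1) = gcd((b - 5)*(b + 4), (b - 7)*(b - 5)*(b + 2)) = b - 5
(2) = gcd((q - 3)*(q + 2), (q - 5/2)*(q + 2)) = q + 2
(3) = x - 1
(4) = d - 2
(5) = gcd((w - 4)*(w - 2)*(w + 1), w*(w - 4)*(w - 3)) = w - 4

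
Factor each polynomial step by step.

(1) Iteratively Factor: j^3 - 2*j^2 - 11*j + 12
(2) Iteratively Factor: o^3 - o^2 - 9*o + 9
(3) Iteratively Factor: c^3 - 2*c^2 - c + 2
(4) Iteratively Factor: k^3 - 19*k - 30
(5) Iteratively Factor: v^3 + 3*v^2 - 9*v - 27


(1) = (j - 1)*(j^2 - j - 12) = (j - 1)*(j + 3)*(j - 4)
(2) = (o - 3)*(o^2 + 2*o - 3) = (o - 3)*(o + 3)*(o - 1)
(3) = (c - 1)*(c^2 - c - 2) = (c - 1)*(c + 1)*(c - 2)
(4) = (k - 5)*(k^2 + 5*k + 6) = (k - 5)*(k + 2)*(k + 3)
(5) = (v - 3)*(v^2 + 6*v + 9) = (v - 3)*(v + 3)*(v + 3)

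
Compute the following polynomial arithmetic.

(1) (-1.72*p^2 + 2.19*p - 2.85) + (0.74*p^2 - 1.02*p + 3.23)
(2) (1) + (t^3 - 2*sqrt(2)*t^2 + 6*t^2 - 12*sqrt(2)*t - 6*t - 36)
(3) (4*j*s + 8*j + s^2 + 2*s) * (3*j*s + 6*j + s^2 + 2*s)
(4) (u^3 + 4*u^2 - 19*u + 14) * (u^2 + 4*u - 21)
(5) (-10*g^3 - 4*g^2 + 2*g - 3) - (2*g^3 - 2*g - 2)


(1) = -0.98*p^2 + 1.17*p + 0.38
(2) = t^3 - 2*sqrt(2)*t^2 + 6*t^2 - 12*sqrt(2)*t - 6*t - 35
(3) = 12*j^2*s^2 + 48*j^2*s + 48*j^2 + 7*j*s^3 + 28*j*s^2 + 28*j*s + s^4 + 4*s^3 + 4*s^2
(4) = u^5 + 8*u^4 - 24*u^3 - 146*u^2 + 455*u - 294
(5) = -12*g^3 - 4*g^2 + 4*g - 1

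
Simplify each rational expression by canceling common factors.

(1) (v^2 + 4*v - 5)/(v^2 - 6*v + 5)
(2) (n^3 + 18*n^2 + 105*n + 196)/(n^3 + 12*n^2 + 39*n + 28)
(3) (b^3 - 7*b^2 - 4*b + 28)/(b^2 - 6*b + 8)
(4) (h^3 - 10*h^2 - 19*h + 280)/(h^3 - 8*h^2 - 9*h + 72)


(1) = (v + 5)/(v - 5)
(2) = (n + 7)/(n + 1)
(3) = (b^2 - 5*b - 14)/(b - 4)
(4) = (h^2 - 2*h - 35)/(h^2 - 9)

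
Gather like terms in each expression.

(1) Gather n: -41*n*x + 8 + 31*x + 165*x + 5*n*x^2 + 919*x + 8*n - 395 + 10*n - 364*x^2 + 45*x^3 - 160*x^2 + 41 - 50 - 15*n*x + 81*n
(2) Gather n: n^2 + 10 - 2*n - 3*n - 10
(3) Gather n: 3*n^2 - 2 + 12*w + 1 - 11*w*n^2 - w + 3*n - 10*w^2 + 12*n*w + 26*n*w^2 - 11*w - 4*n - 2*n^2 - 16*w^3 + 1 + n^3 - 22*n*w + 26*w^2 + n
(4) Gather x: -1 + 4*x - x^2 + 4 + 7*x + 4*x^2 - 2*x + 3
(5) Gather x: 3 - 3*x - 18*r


(1) = n*(5*x^2 - 56*x + 99) + 45*x^3 - 524*x^2 + 1115*x - 396
(2) = n^2 - 5*n
(3) = n^3 + n^2*(1 - 11*w) + n*(26*w^2 - 10*w) - 16*w^3 + 16*w^2
(4) = 3*x^2 + 9*x + 6
(5) = -18*r - 3*x + 3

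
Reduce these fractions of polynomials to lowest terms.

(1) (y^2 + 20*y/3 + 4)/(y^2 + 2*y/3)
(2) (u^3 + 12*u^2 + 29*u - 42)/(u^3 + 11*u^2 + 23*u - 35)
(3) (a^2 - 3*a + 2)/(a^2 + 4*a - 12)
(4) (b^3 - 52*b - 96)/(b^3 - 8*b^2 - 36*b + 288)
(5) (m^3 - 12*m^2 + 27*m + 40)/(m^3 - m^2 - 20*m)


(1) = (y + 6)/y
(2) = (u + 6)/(u + 5)
(3) = (a - 1)/(a + 6)
(4) = (b + 2)/(b - 6)
(5) = (m^2 - 7*m - 8)/(m^2 + 4*m)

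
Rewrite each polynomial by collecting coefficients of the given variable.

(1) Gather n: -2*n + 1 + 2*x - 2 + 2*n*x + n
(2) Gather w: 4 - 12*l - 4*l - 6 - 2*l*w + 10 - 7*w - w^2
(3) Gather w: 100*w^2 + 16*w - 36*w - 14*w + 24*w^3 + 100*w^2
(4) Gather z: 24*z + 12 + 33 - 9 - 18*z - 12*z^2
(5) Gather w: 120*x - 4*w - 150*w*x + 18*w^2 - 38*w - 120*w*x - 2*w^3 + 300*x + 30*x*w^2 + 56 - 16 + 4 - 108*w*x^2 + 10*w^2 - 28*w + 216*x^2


(1) = n*(2*x - 1) + 2*x - 1
(2) = -16*l - w^2 + w*(-2*l - 7) + 8
(3) = 24*w^3 + 200*w^2 - 34*w
(4) = -12*z^2 + 6*z + 36
(5) = -2*w^3 + w^2*(30*x + 28) + w*(-108*x^2 - 270*x - 70) + 216*x^2 + 420*x + 44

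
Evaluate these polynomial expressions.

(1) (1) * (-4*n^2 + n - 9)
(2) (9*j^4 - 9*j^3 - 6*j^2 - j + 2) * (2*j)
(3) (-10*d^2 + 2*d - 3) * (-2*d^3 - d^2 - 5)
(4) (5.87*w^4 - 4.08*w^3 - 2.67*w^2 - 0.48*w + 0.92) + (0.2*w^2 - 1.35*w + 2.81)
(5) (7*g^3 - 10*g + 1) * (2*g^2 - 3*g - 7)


(1) = -4*n^2 + n - 9
(2) = 18*j^5 - 18*j^4 - 12*j^3 - 2*j^2 + 4*j
(3) = 20*d^5 + 6*d^4 + 4*d^3 + 53*d^2 - 10*d + 15
(4) = 5.87*w^4 - 4.08*w^3 - 2.47*w^2 - 1.83*w + 3.73
(5) = 14*g^5 - 21*g^4 - 69*g^3 + 32*g^2 + 67*g - 7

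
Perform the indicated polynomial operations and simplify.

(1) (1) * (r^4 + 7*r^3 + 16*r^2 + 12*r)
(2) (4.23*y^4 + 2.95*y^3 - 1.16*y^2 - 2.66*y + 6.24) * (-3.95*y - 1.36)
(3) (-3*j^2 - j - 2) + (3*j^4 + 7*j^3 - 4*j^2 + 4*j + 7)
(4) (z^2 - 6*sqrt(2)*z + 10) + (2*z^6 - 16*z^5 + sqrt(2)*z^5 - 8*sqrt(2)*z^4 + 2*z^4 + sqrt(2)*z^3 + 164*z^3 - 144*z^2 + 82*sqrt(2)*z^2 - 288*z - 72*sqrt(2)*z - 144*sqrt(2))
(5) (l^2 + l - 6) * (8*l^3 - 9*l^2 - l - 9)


(1) = r^4 + 7*r^3 + 16*r^2 + 12*r
(2) = -16.7085*y^5 - 17.4053*y^4 + 0.57*y^3 + 12.0846*y^2 - 21.0304*y - 8.4864
(3) = 3*j^4 + 7*j^3 - 7*j^2 + 3*j + 5
(4) = 2*z^6 - 16*z^5 + sqrt(2)*z^5 - 8*sqrt(2)*z^4 + 2*z^4 + sqrt(2)*z^3 + 164*z^3 - 143*z^2 + 82*sqrt(2)*z^2 - 288*z - 78*sqrt(2)*z - 144*sqrt(2) + 10
(5) = 8*l^5 - l^4 - 58*l^3 + 44*l^2 - 3*l + 54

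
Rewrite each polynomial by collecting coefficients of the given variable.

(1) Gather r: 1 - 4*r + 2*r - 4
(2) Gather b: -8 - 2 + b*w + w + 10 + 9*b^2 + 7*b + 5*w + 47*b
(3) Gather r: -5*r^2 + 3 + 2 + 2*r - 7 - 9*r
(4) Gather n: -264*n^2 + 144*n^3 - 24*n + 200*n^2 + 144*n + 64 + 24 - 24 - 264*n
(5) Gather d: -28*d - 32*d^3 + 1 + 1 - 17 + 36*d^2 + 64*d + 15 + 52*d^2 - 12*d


(1) = -2*r - 3
(2) = 9*b^2 + b*(w + 54) + 6*w
(3) = -5*r^2 - 7*r - 2
(4) = 144*n^3 - 64*n^2 - 144*n + 64
(5) = -32*d^3 + 88*d^2 + 24*d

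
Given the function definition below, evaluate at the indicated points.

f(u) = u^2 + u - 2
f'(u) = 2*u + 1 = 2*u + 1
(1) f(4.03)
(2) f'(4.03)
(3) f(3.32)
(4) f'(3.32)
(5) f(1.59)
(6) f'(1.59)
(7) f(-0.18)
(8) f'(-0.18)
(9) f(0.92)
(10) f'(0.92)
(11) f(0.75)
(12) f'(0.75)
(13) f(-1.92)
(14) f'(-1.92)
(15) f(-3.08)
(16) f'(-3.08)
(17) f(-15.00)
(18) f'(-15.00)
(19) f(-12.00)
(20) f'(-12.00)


(1) = 18.27
(2) = 9.06
(3) = 12.34
(4) = 7.64
(5) = 2.12
(6) = 4.18
(7) = -2.15
(8) = 0.64
(9) = -0.23
(10) = 2.84
(11) = -0.69
(12) = 2.50
(13) = -0.23
(14) = -2.84
(15) = 4.41
(16) = -5.16
(17) = 208.00
(18) = -29.00
(19) = 130.00
(20) = -23.00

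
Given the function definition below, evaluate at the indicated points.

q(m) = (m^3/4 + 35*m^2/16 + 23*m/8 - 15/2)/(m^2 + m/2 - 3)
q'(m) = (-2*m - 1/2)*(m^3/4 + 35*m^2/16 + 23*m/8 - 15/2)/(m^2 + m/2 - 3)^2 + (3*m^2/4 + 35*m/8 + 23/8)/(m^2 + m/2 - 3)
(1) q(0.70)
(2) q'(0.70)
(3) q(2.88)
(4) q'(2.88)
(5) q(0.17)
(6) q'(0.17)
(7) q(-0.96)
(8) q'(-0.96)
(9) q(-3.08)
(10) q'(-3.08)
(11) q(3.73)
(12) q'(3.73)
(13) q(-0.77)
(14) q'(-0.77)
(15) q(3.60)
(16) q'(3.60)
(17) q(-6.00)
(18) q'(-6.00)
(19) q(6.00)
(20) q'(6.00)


(1) = 2.00
(2) = -1.16
(3) = 3.70
(4) = -0.21
(5) = 2.41
(6) = -0.56
(7) = 3.31
(8) = -1.59
(9) = -0.59
(10) = -1.38
(11) = 3.65
(12) = 0.05
(13) = 3.06
(14) = -1.12
(15) = 3.64
(16) = 0.02
(17) = 0.00
(18) = 0.12
(19) = 3.96
(20) = 0.18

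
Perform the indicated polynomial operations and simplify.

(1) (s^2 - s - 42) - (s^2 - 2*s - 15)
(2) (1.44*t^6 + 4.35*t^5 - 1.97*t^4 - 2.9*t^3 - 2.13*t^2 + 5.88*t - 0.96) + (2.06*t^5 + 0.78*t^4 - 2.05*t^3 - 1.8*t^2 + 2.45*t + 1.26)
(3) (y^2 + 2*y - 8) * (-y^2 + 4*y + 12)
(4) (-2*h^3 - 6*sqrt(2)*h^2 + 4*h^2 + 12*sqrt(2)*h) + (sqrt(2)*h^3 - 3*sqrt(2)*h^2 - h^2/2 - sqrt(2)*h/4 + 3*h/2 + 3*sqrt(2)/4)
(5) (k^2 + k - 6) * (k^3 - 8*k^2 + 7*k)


(1) = s - 27
(2) = 1.44*t^6 + 6.41*t^5 - 1.19*t^4 - 4.95*t^3 - 3.93*t^2 + 8.33*t + 0.3
(3) = -y^4 + 2*y^3 + 28*y^2 - 8*y - 96
(4) = -2*h^3 + sqrt(2)*h^3 - 9*sqrt(2)*h^2 + 7*h^2/2 + 3*h/2 + 47*sqrt(2)*h/4 + 3*sqrt(2)/4
(5) = k^5 - 7*k^4 - 7*k^3 + 55*k^2 - 42*k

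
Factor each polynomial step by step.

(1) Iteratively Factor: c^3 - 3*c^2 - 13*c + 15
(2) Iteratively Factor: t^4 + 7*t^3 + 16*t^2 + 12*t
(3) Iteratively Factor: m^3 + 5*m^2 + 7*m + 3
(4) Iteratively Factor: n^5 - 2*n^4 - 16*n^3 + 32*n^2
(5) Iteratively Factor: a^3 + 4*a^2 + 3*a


(1) = (c + 3)*(c^2 - 6*c + 5) = (c - 5)*(c + 3)*(c - 1)
(2) = (t + 2)*(t^3 + 5*t^2 + 6*t) = (t + 2)^2*(t^2 + 3*t) = (t + 2)^2*(t + 3)*(t)
(3) = (m + 1)*(m^2 + 4*m + 3) = (m + 1)^2*(m + 3)
(4) = (n)*(n^4 - 2*n^3 - 16*n^2 + 32*n) = n*(n - 2)*(n^3 - 16*n) = n*(n - 2)*(n + 4)*(n^2 - 4*n) = n^2*(n - 2)*(n + 4)*(n - 4)
(5) = (a + 1)*(a^2 + 3*a) = (a + 1)*(a + 3)*(a)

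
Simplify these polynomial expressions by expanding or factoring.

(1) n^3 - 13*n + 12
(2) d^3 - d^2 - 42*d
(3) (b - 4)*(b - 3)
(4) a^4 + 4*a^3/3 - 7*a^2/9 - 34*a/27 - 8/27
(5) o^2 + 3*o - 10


(1) = (n - 3)*(n - 1)*(n + 4)
(2) = d*(d - 7)*(d + 6)
(3) = b^2 - 7*b + 12
(4) = (a - 1)*(a + 1/3)*(a + 2/3)*(a + 4/3)
(5) = (o - 2)*(o + 5)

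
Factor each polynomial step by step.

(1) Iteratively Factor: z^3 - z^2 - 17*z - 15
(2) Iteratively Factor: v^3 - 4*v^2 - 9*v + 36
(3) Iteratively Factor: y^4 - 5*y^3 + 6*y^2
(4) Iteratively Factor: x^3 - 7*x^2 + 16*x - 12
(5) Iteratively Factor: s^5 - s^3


(1) = (z + 1)*(z^2 - 2*z - 15) = (z + 1)*(z + 3)*(z - 5)
(2) = (v + 3)*(v^2 - 7*v + 12) = (v - 3)*(v + 3)*(v - 4)
(3) = (y)*(y^3 - 5*y^2 + 6*y) = y^2*(y^2 - 5*y + 6) = y^2*(y - 3)*(y - 2)
(4) = (x - 2)*(x^2 - 5*x + 6) = (x - 3)*(x - 2)*(x - 2)
(5) = (s - 1)*(s^4 + s^3) = (s - 1)*(s + 1)*(s^3) = s*(s - 1)*(s + 1)*(s^2) = s^2*(s - 1)*(s + 1)*(s)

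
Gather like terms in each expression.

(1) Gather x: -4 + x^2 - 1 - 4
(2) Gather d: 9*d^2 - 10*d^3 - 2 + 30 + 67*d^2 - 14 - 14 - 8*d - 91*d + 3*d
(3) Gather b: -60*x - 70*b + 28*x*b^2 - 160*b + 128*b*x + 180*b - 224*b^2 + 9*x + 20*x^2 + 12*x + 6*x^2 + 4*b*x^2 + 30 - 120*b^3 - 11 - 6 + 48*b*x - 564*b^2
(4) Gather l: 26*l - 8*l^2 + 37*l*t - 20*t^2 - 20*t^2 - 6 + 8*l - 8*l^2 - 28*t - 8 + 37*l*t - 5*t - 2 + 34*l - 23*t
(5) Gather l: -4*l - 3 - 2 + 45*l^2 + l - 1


(1) = x^2 - 9
(2) = -10*d^3 + 76*d^2 - 96*d
(3) = -120*b^3 + b^2*(28*x - 788) + b*(4*x^2 + 176*x - 50) + 26*x^2 - 39*x + 13
(4) = -16*l^2 + l*(74*t + 68) - 40*t^2 - 56*t - 16
(5) = 45*l^2 - 3*l - 6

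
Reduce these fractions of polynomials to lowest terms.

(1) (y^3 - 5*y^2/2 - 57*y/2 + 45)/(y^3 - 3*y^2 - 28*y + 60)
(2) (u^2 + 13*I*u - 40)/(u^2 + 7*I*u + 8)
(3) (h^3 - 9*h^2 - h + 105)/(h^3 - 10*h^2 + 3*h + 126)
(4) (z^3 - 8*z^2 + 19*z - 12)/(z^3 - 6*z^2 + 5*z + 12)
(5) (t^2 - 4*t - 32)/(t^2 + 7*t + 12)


(1) = (2*y - 3)/(2*y - 4)
(2) = (u + 5*I)/(u - I)
(3) = (h - 5)/(h - 6)
(4) = (z - 1)/(z + 1)
(5) = (t - 8)/(t + 3)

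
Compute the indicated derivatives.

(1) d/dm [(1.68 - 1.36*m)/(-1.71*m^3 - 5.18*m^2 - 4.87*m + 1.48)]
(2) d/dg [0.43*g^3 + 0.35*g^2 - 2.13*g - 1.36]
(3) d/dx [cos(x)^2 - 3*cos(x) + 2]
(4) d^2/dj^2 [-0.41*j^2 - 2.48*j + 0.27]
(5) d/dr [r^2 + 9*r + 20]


(1) = (-4.6512*m^3 + 1.5736*m^2 + 17.4048*m + 6.1688)/(2.9241*m^6 + 17.7156*m^5 + 43.4878*m^4 + 45.3916*m^3 + 8.3841*m^2 - 14.4152*m + 2.1904)
(2) = 1.29*g^2 + 0.7*g - 2.13
(3) = (3 - 2*cos(x))*sin(x)
(4) = -0.820000000000000
(5) = 2*r + 9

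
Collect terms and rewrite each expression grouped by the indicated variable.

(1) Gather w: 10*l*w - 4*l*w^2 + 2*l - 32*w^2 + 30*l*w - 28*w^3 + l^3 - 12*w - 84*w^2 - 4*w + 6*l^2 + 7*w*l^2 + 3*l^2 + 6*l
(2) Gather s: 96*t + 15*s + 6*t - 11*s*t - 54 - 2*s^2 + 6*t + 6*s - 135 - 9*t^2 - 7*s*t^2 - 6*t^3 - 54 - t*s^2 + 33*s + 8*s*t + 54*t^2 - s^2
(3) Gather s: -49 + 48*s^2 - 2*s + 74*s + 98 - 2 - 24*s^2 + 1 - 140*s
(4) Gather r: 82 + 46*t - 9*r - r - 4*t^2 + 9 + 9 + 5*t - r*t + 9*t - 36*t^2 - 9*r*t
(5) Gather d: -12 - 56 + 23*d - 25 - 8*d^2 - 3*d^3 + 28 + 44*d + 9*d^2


(1) = l^3 + 9*l^2 + 8*l - 28*w^3 + w^2*(-4*l - 116) + w*(7*l^2 + 40*l - 16)
(2) = s^2*(-t - 3) + s*(-7*t^2 - 3*t + 54) - 6*t^3 + 45*t^2 + 108*t - 243
(3) = 24*s^2 - 68*s + 48
(4) = r*(-10*t - 10) - 40*t^2 + 60*t + 100
(5) = -3*d^3 + d^2 + 67*d - 65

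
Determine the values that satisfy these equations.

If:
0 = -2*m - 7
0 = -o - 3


Then:
m = -7/2
o = -3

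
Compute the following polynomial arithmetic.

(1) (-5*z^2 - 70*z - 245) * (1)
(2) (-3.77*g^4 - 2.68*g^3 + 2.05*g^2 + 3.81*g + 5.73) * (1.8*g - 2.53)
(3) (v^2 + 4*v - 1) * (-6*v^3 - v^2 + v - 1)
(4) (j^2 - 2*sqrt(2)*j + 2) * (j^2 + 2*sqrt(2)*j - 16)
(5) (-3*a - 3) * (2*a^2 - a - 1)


(1) = -5*z^2 - 70*z - 245
(2) = -6.786*g^5 + 4.7141*g^4 + 10.4704*g^3 + 1.6715*g^2 + 0.6747*g - 14.4969
(3) = -6*v^5 - 25*v^4 + 3*v^3 + 4*v^2 - 5*v + 1
(4) = j^4 - 22*j^2 + 36*sqrt(2)*j - 32
(5) = -6*a^3 - 3*a^2 + 6*a + 3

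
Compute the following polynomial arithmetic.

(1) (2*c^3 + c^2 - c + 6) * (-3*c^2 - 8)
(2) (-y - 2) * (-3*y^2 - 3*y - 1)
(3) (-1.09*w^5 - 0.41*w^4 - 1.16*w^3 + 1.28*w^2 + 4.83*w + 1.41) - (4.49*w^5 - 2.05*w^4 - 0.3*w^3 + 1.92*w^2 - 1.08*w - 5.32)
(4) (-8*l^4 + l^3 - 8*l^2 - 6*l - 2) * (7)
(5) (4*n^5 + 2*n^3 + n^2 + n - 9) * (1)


(1) = -6*c^5 - 3*c^4 - 13*c^3 - 26*c^2 + 8*c - 48
(2) = 3*y^3 + 9*y^2 + 7*y + 2
(3) = -5.58*w^5 + 1.64*w^4 - 0.86*w^3 - 0.64*w^2 + 5.91*w + 6.73
(4) = -56*l^4 + 7*l^3 - 56*l^2 - 42*l - 14
(5) = 4*n^5 + 2*n^3 + n^2 + n - 9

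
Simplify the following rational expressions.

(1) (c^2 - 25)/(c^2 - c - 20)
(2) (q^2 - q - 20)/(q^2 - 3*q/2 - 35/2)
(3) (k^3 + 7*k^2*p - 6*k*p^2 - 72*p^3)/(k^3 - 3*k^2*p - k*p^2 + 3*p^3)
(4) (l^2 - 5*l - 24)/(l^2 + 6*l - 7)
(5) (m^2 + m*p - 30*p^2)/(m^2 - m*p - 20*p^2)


(1) = (c + 5)/(c + 4)
(2) = (2*q + 8)/(2*q + 7)
(3) = (-k^2 - 10*k*p - 24*p^2)/(-k^2 + p^2)
(4) = (l^2 - 5*l - 24)/(l^2 + 6*l - 7)
(5) = (m + 6*p)/(m + 4*p)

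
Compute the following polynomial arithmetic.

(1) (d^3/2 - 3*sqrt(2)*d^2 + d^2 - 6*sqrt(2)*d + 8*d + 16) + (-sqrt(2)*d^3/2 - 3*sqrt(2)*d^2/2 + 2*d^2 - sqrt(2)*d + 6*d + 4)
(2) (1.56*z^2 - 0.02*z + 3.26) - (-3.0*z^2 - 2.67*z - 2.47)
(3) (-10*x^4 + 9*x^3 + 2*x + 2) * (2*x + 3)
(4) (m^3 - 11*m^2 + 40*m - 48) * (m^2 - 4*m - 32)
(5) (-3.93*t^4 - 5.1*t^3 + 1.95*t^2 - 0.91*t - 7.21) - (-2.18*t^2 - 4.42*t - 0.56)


(1) = -sqrt(2)*d^3/2 + d^3/2 - 9*sqrt(2)*d^2/2 + 3*d^2 - 7*sqrt(2)*d + 14*d + 20
(2) = 4.56*z^2 + 2.65*z + 5.73
(3) = -20*x^5 - 12*x^4 + 27*x^3 + 4*x^2 + 10*x + 6
(4) = m^5 - 15*m^4 + 52*m^3 + 144*m^2 - 1088*m + 1536
(5) = -3.93*t^4 - 5.1*t^3 + 4.13*t^2 + 3.51*t - 6.65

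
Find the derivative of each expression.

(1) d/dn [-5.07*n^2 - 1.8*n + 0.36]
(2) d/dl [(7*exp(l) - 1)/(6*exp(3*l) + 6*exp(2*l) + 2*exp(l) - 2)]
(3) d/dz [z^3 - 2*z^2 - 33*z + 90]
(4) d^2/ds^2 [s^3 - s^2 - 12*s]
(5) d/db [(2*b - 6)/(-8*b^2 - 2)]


(1) = -10.14*n - 1.8
(2) = 3*(-7*exp(3*l) - 2*exp(2*l) + exp(l) - 1)*exp(l)/(9*exp(6*l) + 18*exp(5*l) + 15*exp(4*l) - 5*exp(2*l) - 2*exp(l) + 1)
(3) = 3*z^2 - 4*z - 33
(4) = 6*s - 2
(5) = (-4*b^2 + 8*b*(b - 3) - 1)/(4*b^2 + 1)^2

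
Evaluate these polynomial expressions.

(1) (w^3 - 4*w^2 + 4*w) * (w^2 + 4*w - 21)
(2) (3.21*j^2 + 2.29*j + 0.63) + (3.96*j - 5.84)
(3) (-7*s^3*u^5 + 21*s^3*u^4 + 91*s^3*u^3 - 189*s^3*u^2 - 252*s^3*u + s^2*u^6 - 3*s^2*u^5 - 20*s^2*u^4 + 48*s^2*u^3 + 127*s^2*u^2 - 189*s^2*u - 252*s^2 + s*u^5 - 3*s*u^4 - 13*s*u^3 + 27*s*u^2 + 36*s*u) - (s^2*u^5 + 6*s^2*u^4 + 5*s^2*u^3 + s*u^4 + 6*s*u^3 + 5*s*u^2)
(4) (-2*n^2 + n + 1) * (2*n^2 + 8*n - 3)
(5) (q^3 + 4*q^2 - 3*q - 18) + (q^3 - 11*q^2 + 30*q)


(1) = w^5 - 33*w^3 + 100*w^2 - 84*w
(2) = 3.21*j^2 + 6.25*j - 5.21
(3) = -7*s^3*u^5 + 21*s^3*u^4 + 91*s^3*u^3 - 189*s^3*u^2 - 252*s^3*u + s^2*u^6 - 4*s^2*u^5 - 26*s^2*u^4 + 43*s^2*u^3 + 127*s^2*u^2 - 189*s^2*u - 252*s^2 + s*u^5 - 4*s*u^4 - 19*s*u^3 + 22*s*u^2 + 36*s*u
(4) = -4*n^4 - 14*n^3 + 16*n^2 + 5*n - 3
(5) = 2*q^3 - 7*q^2 + 27*q - 18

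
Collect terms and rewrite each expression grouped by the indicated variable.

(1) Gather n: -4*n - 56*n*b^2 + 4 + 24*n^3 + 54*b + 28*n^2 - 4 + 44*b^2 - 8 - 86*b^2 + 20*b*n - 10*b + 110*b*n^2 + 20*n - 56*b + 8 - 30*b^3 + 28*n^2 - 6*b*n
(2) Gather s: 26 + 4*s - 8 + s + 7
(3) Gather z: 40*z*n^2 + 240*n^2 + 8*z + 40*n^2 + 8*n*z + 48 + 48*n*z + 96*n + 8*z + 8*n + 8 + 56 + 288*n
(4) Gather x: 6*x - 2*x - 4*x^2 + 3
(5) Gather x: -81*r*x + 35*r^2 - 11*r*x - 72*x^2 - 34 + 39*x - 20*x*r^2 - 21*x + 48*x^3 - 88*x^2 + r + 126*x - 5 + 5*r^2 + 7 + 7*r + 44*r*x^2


(1) = -30*b^3 - 42*b^2 - 12*b + 24*n^3 + n^2*(110*b + 56) + n*(-56*b^2 + 14*b + 16)
(2) = 5*s + 25
(3) = 280*n^2 + 392*n + z*(40*n^2 + 56*n + 16) + 112
(4) = -4*x^2 + 4*x + 3
(5) = 40*r^2 + 8*r + 48*x^3 + x^2*(44*r - 160) + x*(-20*r^2 - 92*r + 144) - 32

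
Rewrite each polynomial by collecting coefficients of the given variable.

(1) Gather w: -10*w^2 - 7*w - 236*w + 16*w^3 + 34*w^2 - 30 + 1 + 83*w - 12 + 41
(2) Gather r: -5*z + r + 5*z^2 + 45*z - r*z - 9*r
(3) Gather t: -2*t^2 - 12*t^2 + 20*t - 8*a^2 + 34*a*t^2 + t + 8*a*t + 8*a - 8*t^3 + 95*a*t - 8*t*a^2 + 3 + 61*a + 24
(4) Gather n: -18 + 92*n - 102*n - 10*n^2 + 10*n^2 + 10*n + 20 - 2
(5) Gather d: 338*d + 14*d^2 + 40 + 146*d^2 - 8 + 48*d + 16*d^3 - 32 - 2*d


(1) = 16*w^3 + 24*w^2 - 160*w
(2) = r*(-z - 8) + 5*z^2 + 40*z
(3) = -8*a^2 + 69*a - 8*t^3 + t^2*(34*a - 14) + t*(-8*a^2 + 103*a + 21) + 27
(4) = 0
(5) = 16*d^3 + 160*d^2 + 384*d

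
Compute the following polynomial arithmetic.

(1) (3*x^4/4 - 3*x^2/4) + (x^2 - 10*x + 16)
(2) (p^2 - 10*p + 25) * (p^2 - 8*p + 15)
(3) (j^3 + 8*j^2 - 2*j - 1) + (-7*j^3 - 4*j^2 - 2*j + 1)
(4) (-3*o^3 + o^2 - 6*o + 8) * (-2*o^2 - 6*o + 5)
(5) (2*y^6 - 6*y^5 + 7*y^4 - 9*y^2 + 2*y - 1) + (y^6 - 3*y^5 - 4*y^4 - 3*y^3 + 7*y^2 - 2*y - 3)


(1) = 3*x^4/4 + x^2/4 - 10*x + 16
(2) = p^4 - 18*p^3 + 120*p^2 - 350*p + 375
(3) = -6*j^3 + 4*j^2 - 4*j
(4) = 6*o^5 + 16*o^4 - 9*o^3 + 25*o^2 - 78*o + 40
(5) = 3*y^6 - 9*y^5 + 3*y^4 - 3*y^3 - 2*y^2 - 4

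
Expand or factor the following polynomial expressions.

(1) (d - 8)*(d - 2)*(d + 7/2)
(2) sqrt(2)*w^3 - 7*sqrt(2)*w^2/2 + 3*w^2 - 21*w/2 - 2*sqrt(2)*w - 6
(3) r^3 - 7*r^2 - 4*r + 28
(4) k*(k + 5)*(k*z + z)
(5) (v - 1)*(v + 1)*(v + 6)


(1) = d^3 - 13*d^2/2 - 19*d + 56
(2) = (w - 4)*(w + 3*sqrt(2)/2)*(sqrt(2)*w + sqrt(2)/2)
(3) = (r - 7)*(r - 2)*(r + 2)
(4) = k^3*z + 6*k^2*z + 5*k*z
(5) = v^3 + 6*v^2 - v - 6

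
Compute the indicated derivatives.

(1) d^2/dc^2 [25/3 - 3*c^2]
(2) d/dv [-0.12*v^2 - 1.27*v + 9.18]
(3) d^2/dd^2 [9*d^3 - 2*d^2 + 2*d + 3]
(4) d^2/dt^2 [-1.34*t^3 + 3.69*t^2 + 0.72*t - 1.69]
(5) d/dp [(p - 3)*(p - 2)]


(1) = -6
(2) = -0.24*v - 1.27
(3) = 54*d - 4
(4) = 7.38 - 8.04*t
(5) = 2*p - 5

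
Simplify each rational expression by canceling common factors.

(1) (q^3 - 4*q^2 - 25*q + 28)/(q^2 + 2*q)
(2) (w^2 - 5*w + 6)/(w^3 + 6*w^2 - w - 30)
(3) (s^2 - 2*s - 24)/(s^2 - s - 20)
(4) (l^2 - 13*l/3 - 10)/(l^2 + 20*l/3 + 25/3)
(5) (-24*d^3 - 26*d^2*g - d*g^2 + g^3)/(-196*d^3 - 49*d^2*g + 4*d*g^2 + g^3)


(1) = (q^3 - 4*q^2 - 25*q + 28)/(q^2 + 2*q)
(2) = (w - 3)/(w^2 + 8*w + 15)
(3) = (s - 6)/(s - 5)
(4) = (l - 6)/(l + 5)
(5) = (6*d^2 + 5*d*g - g^2)/(49*d^2 - g^2)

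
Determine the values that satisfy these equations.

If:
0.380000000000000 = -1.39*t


Then:
t = -0.27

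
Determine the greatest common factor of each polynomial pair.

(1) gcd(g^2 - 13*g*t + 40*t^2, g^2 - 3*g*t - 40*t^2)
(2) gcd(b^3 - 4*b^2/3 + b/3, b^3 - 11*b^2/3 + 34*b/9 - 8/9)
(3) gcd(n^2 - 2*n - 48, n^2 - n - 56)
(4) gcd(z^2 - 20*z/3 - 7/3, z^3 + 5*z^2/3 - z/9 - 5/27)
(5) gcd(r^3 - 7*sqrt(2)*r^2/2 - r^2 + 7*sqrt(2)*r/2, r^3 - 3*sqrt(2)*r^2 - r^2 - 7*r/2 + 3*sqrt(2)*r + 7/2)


(1) = gcd((g - 8*t)*(g - 5*t), (g - 8*t)*(g + 5*t)) = -g + 8*t
(2) = gcd(b*(b - 1)*(b - 1/3), (b - 2)*(b - 4/3)*(b - 1/3)) = b - 1/3
(3) = gcd((n - 8)*(n + 6), (n - 8)*(n + 7)) = n - 8
(4) = z + 1/3
(5) = gcd(r*(r - 1)*(r - 7*sqrt(2)/2), (r - 1)*(r - 7*sqrt(2)/2)*(r + sqrt(2)/2)) = r^2 + r*(-7*sqrt(2)/2 - 1) + 7*sqrt(2)/2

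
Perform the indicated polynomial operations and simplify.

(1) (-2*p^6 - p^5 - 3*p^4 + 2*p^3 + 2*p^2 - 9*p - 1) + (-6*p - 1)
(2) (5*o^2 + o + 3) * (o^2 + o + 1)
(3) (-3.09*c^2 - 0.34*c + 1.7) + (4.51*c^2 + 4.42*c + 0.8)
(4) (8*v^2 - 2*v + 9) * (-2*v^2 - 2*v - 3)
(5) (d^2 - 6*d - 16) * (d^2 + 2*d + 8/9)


(1) = -2*p^6 - p^5 - 3*p^4 + 2*p^3 + 2*p^2 - 15*p - 2
(2) = 5*o^4 + 6*o^3 + 9*o^2 + 4*o + 3
(3) = 1.42*c^2 + 4.08*c + 2.5
(4) = -16*v^4 - 12*v^3 - 38*v^2 - 12*v - 27
(5) = d^4 - 4*d^3 - 244*d^2/9 - 112*d/3 - 128/9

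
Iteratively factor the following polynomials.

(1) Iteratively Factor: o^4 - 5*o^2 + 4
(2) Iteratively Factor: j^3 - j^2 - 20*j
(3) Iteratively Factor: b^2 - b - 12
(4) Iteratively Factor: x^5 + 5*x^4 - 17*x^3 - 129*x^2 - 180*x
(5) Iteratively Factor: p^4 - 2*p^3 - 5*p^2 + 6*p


(1) = (o - 2)*(o^3 + 2*o^2 - o - 2) = (o - 2)*(o - 1)*(o^2 + 3*o + 2) = (o - 2)*(o - 1)*(o + 1)*(o + 2)
(2) = (j + 4)*(j^2 - 5*j) = (j - 5)*(j + 4)*(j)
(3) = (b - 4)*(b + 3)
(4) = (x)*(x^4 + 5*x^3 - 17*x^2 - 129*x - 180) = x*(x + 4)*(x^3 + x^2 - 21*x - 45) = x*(x + 3)*(x + 4)*(x^2 - 2*x - 15) = x*(x - 5)*(x + 3)*(x + 4)*(x + 3)
(5) = (p - 1)*(p^3 - p^2 - 6*p) = p*(p - 1)*(p^2 - p - 6) = p*(p - 3)*(p - 1)*(p + 2)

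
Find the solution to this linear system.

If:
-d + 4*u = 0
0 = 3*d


Then:
d = 0
u = 0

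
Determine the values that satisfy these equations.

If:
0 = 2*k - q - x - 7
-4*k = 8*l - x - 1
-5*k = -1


Then:
k = 1/5
l = x/8 + 1/40
q = -x - 33/5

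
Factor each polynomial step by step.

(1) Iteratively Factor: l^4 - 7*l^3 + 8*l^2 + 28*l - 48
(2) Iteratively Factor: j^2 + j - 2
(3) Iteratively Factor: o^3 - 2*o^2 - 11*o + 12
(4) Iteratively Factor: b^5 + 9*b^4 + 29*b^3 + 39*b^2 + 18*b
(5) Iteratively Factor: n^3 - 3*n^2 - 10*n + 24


(1) = (l - 3)*(l^3 - 4*l^2 - 4*l + 16) = (l - 4)*(l - 3)*(l^2 - 4) = (l - 4)*(l - 3)*(l + 2)*(l - 2)
(2) = (j + 2)*(j - 1)
(3) = (o + 3)*(o^2 - 5*o + 4) = (o - 4)*(o + 3)*(o - 1)
(4) = (b)*(b^4 + 9*b^3 + 29*b^2 + 39*b + 18) = b*(b + 3)*(b^3 + 6*b^2 + 11*b + 6) = b*(b + 1)*(b + 3)*(b^2 + 5*b + 6) = b*(b + 1)*(b + 2)*(b + 3)*(b + 3)
(5) = (n - 2)*(n^2 - n - 12) = (n - 4)*(n - 2)*(n + 3)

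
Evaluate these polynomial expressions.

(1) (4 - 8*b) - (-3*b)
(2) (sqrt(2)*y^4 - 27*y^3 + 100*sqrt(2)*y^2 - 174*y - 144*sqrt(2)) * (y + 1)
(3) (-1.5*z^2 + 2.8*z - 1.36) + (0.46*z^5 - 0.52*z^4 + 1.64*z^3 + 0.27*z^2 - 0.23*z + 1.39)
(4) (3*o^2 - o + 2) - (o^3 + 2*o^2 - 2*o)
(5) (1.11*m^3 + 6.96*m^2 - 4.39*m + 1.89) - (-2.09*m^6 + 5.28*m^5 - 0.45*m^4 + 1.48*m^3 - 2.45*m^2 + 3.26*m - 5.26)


(1) = 4 - 5*b
(2) = sqrt(2)*y^5 - 27*y^4 + sqrt(2)*y^4 - 27*y^3 + 100*sqrt(2)*y^3 - 174*y^2 + 100*sqrt(2)*y^2 - 144*sqrt(2)*y - 174*y - 144*sqrt(2)
(3) = 0.46*z^5 - 0.52*z^4 + 1.64*z^3 - 1.23*z^2 + 2.57*z + 0.03
(4) = -o^3 + o^2 + o + 2
(5) = 2.09*m^6 - 5.28*m^5 + 0.45*m^4 - 0.37*m^3 + 9.41*m^2 - 7.65*m + 7.15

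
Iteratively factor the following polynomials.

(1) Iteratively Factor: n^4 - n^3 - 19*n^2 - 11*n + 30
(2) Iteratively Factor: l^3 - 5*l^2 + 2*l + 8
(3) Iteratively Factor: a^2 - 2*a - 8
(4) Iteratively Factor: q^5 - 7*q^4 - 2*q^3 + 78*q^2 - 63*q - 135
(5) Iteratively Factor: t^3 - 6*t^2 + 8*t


(1) = (n + 2)*(n^3 - 3*n^2 - 13*n + 15) = (n - 1)*(n + 2)*(n^2 - 2*n - 15) = (n - 1)*(n + 2)*(n + 3)*(n - 5)
(2) = (l - 2)*(l^2 - 3*l - 4) = (l - 4)*(l - 2)*(l + 1)
(3) = (a - 4)*(a + 2)
(4) = (q + 1)*(q^4 - 8*q^3 + 6*q^2 + 72*q - 135) = (q + 1)*(q + 3)*(q^3 - 11*q^2 + 39*q - 45) = (q - 3)*(q + 1)*(q + 3)*(q^2 - 8*q + 15) = (q - 3)^2*(q + 1)*(q + 3)*(q - 5)
(5) = (t - 2)*(t^2 - 4*t) = t*(t - 2)*(t - 4)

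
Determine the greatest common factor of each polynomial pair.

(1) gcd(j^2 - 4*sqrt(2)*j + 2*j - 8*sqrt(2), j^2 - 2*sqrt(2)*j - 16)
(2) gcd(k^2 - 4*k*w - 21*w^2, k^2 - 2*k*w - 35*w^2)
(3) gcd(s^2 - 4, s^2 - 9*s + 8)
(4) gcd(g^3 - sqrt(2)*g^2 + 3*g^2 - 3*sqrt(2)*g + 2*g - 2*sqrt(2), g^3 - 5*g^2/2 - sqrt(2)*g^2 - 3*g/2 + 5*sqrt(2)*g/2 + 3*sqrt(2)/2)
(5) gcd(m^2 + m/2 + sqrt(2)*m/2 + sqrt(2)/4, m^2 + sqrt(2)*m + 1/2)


(1) = j - 4*sqrt(2)
(2) = -k + 7*w
(3) = gcd((s - 2)*(s + 2), (s - 8)*(s - 1)) = 1
(4) = g - sqrt(2)
(5) = gcd((m + 1/2)*(m + sqrt(2)/2), (m + sqrt(2)/2)^2) = m + sqrt(2)/2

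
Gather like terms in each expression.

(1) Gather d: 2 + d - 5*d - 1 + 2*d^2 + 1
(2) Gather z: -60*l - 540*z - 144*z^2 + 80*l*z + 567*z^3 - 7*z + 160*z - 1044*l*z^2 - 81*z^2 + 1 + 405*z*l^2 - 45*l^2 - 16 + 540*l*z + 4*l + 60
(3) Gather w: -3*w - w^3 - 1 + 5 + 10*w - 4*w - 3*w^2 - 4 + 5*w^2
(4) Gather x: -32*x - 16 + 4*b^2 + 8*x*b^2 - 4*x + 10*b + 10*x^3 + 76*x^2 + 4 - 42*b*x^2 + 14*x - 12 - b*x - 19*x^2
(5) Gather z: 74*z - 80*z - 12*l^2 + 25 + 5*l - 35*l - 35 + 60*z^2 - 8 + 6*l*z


(1) = 2*d^2 - 4*d + 2
(2) = -45*l^2 - 56*l + 567*z^3 + z^2*(-1044*l - 225) + z*(405*l^2 + 620*l - 387) + 45
(3) = -w^3 + 2*w^2 + 3*w
(4) = 4*b^2 + 10*b + 10*x^3 + x^2*(57 - 42*b) + x*(8*b^2 - b - 22) - 24
(5) = -12*l^2 - 30*l + 60*z^2 + z*(6*l - 6) - 18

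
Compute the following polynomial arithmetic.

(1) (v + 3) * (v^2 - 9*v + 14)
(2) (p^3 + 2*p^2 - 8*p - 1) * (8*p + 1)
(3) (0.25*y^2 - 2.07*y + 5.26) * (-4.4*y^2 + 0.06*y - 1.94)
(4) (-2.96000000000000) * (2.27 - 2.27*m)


(1) = v^3 - 6*v^2 - 13*v + 42
(2) = 8*p^4 + 17*p^3 - 62*p^2 - 16*p - 1
(3) = -1.1*y^4 + 9.123*y^3 - 23.7532*y^2 + 4.3314*y - 10.2044
(4) = 6.7192*m - 6.7192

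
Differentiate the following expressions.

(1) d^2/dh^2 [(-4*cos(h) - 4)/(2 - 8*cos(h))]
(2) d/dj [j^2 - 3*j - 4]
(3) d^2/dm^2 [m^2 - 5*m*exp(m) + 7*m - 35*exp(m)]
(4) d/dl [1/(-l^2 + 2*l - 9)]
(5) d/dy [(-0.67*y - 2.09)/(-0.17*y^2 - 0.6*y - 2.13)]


(1) = 10*(4*sin(h)^2 - cos(h) + 4)/(4*cos(h) - 1)^3
(2) = 2*j - 3
(3) = -5*m*exp(m) - 45*exp(m) + 2
(4) = 2*(l - 1)/(l^2 - 2*l + 9)^2
(5) = (-0.1139*y^2 - 0.7106*y + 0.1731)/(0.0289*y^4 + 0.204*y^3 + 1.0842*y^2 + 2.556*y + 4.5369)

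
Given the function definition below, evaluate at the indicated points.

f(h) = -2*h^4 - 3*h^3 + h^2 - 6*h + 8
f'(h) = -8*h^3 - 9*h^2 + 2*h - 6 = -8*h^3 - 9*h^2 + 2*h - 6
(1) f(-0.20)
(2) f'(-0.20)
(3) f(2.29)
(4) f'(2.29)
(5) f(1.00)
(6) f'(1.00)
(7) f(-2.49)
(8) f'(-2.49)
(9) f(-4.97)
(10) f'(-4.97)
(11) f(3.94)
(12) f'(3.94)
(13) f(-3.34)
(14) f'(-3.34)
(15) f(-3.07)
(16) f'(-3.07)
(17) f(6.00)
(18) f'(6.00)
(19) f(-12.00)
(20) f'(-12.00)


(1) = 9.26
(2) = -6.70
(3) = -91.52
(4) = -144.69
(5) = -2.00
(6) = -21.00
(7) = -1.43
(8) = 56.73
(9) = -789.46
(10) = 743.86
(11) = -665.57
(12) = -627.14
(13) = -97.92
(14) = 185.00
(15) = -55.01
(16) = 134.51
(17) = -3232.00
(18) = -2046.00
(19) = -36064.00
(20) = 12498.00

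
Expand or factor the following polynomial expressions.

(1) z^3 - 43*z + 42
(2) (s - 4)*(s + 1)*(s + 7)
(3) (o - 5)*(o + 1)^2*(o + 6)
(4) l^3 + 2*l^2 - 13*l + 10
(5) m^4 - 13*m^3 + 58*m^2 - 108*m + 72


(1) = (z - 6)*(z - 1)*(z + 7)
(2) = s^3 + 4*s^2 - 25*s - 28
(3) = o^4 + 3*o^3 - 27*o^2 - 59*o - 30
(4) = (l - 2)*(l - 1)*(l + 5)
(5) = (m - 6)*(m - 3)*(m - 2)^2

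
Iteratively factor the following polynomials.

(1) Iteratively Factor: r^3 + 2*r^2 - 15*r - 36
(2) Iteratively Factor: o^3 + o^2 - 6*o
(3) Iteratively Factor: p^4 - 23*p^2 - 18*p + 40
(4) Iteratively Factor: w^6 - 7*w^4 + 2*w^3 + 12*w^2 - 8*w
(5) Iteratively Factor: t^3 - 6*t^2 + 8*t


(1) = (r - 4)*(r^2 + 6*r + 9) = (r - 4)*(r + 3)*(r + 3)
(2) = (o + 3)*(o^2 - 2*o) = o*(o + 3)*(o - 2)
(3) = (p - 5)*(p^3 + 5*p^2 + 2*p - 8) = (p - 5)*(p - 1)*(p^2 + 6*p + 8) = (p - 5)*(p - 1)*(p + 4)*(p + 2)
(4) = (w - 1)*(w^5 + w^4 - 6*w^3 - 4*w^2 + 8*w) = (w - 2)*(w - 1)*(w^4 + 3*w^3 - 4*w) = w*(w - 2)*(w - 1)*(w^3 + 3*w^2 - 4) = w*(w - 2)*(w - 1)*(w + 2)*(w^2 + w - 2) = w*(w - 2)*(w - 1)^2*(w + 2)*(w + 2)
(5) = (t - 4)*(t^2 - 2*t) = t*(t - 4)*(t - 2)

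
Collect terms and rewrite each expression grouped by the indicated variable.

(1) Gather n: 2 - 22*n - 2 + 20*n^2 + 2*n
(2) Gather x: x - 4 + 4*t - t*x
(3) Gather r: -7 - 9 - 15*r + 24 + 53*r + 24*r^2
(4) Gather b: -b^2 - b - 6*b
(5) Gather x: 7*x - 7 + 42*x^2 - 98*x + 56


(1) = 20*n^2 - 20*n
(2) = 4*t + x*(1 - t) - 4
(3) = 24*r^2 + 38*r + 8
(4) = -b^2 - 7*b
(5) = 42*x^2 - 91*x + 49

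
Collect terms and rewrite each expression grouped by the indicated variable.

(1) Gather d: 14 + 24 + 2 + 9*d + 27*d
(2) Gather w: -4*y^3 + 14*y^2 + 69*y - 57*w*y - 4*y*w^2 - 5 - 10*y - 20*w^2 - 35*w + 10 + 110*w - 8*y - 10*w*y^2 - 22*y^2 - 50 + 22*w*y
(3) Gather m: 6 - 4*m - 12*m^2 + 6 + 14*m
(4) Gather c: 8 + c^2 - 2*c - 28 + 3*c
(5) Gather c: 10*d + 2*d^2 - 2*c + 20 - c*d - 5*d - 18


(1) = 36*d + 40
(2) = w^2*(-4*y - 20) + w*(-10*y^2 - 35*y + 75) - 4*y^3 - 8*y^2 + 51*y - 45
(3) = -12*m^2 + 10*m + 12
(4) = c^2 + c - 20
(5) = c*(-d - 2) + 2*d^2 + 5*d + 2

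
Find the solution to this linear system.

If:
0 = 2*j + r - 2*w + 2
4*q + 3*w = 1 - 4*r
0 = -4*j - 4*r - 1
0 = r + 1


Then:
j = 3/4
q = 5/16
r = -1
w = 5/4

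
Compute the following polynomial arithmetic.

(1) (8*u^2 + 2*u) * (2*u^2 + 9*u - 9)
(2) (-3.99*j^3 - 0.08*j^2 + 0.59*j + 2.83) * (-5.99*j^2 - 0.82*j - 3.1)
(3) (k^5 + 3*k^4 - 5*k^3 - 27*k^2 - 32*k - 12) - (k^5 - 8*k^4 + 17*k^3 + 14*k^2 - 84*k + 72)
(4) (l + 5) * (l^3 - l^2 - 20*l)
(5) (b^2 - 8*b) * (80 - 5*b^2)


(1) = 16*u^4 + 76*u^3 - 54*u^2 - 18*u
(2) = 23.9001*j^5 + 3.751*j^4 + 8.9005*j^3 - 17.1875*j^2 - 4.1496*j - 8.773
(3) = 11*k^4 - 22*k^3 - 41*k^2 + 52*k - 84
(4) = l^4 + 4*l^3 - 25*l^2 - 100*l
(5) = -5*b^4 + 40*b^3 + 80*b^2 - 640*b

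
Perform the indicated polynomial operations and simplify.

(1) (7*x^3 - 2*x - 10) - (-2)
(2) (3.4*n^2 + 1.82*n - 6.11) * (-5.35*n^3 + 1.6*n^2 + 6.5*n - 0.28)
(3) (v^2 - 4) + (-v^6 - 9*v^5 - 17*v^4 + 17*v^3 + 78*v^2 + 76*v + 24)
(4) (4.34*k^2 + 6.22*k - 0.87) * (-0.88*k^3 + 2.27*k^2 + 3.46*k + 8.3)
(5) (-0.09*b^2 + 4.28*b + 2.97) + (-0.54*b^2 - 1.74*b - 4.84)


(1) = 7*x^3 - 2*x - 8
(2) = -18.19*n^5 - 4.297*n^4 + 57.7005*n^3 + 1.102*n^2 - 40.2246*n + 1.7108
(3) = -v^6 - 9*v^5 - 17*v^4 + 17*v^3 + 79*v^2 + 76*v + 20
(4) = -3.8192*k^5 + 4.3782*k^4 + 29.9014*k^3 + 55.5683*k^2 + 48.6158*k - 7.221
(5) = -0.63*b^2 + 2.54*b - 1.87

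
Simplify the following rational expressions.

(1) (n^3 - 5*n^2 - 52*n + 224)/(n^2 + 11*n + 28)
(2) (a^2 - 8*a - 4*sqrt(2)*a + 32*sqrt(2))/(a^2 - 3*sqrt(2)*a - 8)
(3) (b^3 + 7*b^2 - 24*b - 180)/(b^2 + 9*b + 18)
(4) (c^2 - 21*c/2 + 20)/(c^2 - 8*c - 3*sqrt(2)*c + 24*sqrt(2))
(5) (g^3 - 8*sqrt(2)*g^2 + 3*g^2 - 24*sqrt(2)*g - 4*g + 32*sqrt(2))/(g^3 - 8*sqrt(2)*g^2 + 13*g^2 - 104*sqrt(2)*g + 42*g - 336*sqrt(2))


(1) = (n^2 - 12*n + 32)/(n + 4)
(2) = (a - 8)/(a + sqrt(2))
(3) = (b^2 + b - 30)/(b + 3)
(4) = (2*c - 5)/(2*c - 6*sqrt(2))
(5) = (g^2 + 3*g - 4)/(g^2 + 13*g + 42)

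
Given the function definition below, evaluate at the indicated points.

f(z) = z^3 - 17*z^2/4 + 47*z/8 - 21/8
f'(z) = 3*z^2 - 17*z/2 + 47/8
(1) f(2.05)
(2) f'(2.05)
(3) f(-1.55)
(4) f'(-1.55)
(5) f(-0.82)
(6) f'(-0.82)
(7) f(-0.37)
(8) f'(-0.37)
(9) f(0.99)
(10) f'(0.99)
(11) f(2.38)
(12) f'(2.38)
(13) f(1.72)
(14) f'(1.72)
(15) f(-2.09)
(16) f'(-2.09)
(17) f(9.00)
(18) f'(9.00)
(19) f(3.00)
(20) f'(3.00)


(1) = 0.17
(2) = 1.06
(3) = -25.67
(4) = 26.26
(5) = -10.85
(6) = 14.86
(7) = -5.43
(8) = 9.43
(9) = -0.00
(10) = 0.40
(11) = 0.77
(12) = 2.64
(13) = -0.00
(14) = 0.13
(15) = -42.60
(16) = 36.74
(17) = 435.00
(18) = 172.38
(19) = 3.75
(20) = 7.38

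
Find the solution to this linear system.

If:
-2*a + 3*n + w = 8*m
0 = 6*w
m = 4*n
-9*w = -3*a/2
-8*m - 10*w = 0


Then:
a = 0
m = 0
n = 0
w = 0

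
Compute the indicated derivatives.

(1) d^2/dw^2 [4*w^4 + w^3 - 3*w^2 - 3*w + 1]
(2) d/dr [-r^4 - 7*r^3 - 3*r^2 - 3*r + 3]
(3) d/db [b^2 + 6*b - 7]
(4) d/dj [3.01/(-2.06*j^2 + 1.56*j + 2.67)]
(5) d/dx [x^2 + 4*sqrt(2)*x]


(1) = 48*w^2 + 6*w - 6
(2) = -4*r^3 - 21*r^2 - 6*r - 3
(3) = 2*b + 6
(4) = (12.4012*j - 4.6956)/(-2.06*j^2 + 1.56*j + 2.67)^2
(5) = 2*x + 4*sqrt(2)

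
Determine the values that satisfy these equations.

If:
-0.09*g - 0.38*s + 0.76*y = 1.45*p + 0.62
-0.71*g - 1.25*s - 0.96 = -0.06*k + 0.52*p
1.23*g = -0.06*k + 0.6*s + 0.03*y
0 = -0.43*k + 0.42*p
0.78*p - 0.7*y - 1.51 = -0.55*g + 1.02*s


Then:
g = 0.59
k = -5.86
p = -6.00
s = 1.12
y = -10.01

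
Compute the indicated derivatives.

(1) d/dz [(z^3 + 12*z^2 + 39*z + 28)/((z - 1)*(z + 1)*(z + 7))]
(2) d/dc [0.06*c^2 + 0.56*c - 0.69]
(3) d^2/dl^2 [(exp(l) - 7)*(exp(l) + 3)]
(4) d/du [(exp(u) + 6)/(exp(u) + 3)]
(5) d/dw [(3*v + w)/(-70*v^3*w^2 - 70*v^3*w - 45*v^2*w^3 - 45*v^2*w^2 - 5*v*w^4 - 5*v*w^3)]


(1) = -5/(z^2 - 2*z + 1)
(2) = 0.12*c + 0.56
(3) = 4*(exp(l) - 1)*exp(l)
(4) = -3*exp(u)/(exp(u) + 3)^2
(5) = (-w*(14*v^2*w + 14*v^2 + 9*v*w^2 + 9*v*w + w^3 + w^2) + (3*v + w)*(28*v^2*w + 14*v^2 + 27*v*w^2 + 18*v*w + 4*w^3 + 3*w^2))/(5*v*w^2*(14*v^2*w + 14*v^2 + 9*v*w^2 + 9*v*w + w^3 + w^2)^2)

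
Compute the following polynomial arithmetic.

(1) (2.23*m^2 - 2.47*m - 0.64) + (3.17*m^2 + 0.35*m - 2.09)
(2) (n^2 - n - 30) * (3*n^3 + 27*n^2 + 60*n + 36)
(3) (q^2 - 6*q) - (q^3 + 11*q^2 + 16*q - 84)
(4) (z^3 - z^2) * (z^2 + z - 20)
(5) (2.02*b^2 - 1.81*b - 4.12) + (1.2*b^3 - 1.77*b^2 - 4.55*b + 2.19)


(1) = 5.4*m^2 - 2.12*m - 2.73
(2) = 3*n^5 + 24*n^4 - 57*n^3 - 834*n^2 - 1836*n - 1080
(3) = -q^3 - 10*q^2 - 22*q + 84
(4) = z^5 - 21*z^3 + 20*z^2
(5) = 1.2*b^3 + 0.25*b^2 - 6.36*b - 1.93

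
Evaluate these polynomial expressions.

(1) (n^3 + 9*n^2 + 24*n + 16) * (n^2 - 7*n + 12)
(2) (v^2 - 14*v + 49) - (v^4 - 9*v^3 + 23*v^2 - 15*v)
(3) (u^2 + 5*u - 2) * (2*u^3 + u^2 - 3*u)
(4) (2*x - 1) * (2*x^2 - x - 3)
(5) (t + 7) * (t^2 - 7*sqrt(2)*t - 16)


(1) = n^5 + 2*n^4 - 27*n^3 - 44*n^2 + 176*n + 192
(2) = -v^4 + 9*v^3 - 22*v^2 + v + 49
(3) = 2*u^5 + 11*u^4 - 2*u^3 - 17*u^2 + 6*u
(4) = 4*x^3 - 4*x^2 - 5*x + 3
(5) = t^3 - 7*sqrt(2)*t^2 + 7*t^2 - 49*sqrt(2)*t - 16*t - 112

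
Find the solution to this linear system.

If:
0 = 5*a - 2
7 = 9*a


Then:
No Solution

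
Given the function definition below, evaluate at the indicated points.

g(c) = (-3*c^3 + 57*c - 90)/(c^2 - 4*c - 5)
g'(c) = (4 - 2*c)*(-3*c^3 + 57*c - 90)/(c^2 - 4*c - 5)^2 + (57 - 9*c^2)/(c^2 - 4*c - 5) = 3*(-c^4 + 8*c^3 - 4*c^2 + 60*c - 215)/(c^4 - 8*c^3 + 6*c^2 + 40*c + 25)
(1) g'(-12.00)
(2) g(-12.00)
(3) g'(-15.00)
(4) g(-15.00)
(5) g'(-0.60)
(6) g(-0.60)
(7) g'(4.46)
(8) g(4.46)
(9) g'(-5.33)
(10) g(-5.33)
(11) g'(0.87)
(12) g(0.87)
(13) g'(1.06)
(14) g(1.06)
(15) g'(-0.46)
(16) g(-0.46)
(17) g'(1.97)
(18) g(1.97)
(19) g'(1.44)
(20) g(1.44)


(1) = -3.09
(2) = 23.58
(3) = -3.05
(4) = 32.79
(5) = -152.04
(6) = 55.16
(7) = 99.08
(8) = 34.57
(9) = -4.00
(10) = 1.35
(11) = -8.10
(12) = 5.49
(13) = -6.72
(14) = 4.08
(15) = -84.30
(16) = 39.32
(17) = -2.45
(18) = 0.07
(19) = -4.66
(20) = 1.94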